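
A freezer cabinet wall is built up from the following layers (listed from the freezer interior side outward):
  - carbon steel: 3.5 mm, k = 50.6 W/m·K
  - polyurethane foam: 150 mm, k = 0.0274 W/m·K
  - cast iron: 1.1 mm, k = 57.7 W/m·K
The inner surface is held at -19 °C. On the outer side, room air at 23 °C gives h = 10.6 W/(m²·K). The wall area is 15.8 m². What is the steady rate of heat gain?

Using the resistance-network approach (series):
R_carbon steel = L/(kA) = 0.0035/(50.6×15.8) = 4.378×10^-6 K/W
R_polyurethane foam = L/(kA) = 0.15/(0.0274×15.8) = 0.3465 K/W
R_cast iron = L/(kA) = 0.0011/(57.7×15.8) = 1.207×10^-6 K/W
R_outer film = 1/(h_o·A) = 1/(10.6×15.8) = 0.005971 K/W
R_total = 0.3525 K/W
Q = ΔT / R_total = 42 / 0.3525

Q ≈ 119 W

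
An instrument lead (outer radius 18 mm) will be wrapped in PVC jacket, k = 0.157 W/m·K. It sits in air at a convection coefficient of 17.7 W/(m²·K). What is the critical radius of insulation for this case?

For a cylinder r_cr = k/h = 0.157/17.7
r_cr = 8.87 mm; since the bare radius (18 mm) is above r_cr, any added insulation will reduce heat loss.

r_cr ≈ 8.87 mm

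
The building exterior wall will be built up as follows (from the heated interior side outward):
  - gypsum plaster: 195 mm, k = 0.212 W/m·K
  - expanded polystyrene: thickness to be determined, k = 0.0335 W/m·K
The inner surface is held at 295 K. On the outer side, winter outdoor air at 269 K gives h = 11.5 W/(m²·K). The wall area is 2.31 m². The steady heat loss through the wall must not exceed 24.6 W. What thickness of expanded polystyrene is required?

Thermal resistances in series:
R_gypsum plaster = L/(kA) = 0.195/(0.212×2.31) = 0.3982 K/W
R_outer film = 1/(h_o·A) = 1/(11.5×2.31) = 0.03764 K/W
Sum of the known resistances R_other = 0.4358 K/W
Required total resistance R_tot = ΔT/Q_allow = 26/24.6 = 1.057 K/W
R_expanded polystyrene = R_tot − R_other = 0.6211 K/W
L = R·k·A = 0.6211×0.0335×2.31

L ≈ 48.1 mm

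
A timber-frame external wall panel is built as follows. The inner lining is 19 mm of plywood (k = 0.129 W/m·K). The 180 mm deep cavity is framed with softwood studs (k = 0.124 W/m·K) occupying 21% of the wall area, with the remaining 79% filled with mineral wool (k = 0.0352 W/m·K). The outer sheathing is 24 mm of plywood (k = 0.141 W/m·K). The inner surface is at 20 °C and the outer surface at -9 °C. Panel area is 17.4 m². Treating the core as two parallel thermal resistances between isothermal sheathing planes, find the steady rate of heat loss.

Q ≈ 138 W

Sheathing layers in series; stud and cavity paths in parallel between them.
R_inner = 0.019/(0.129×17.4) = 0.008465 K/W
R_stud  = 0.18/(0.124×0.21×17.4) = 0.3973 K/W
R_cav   = 0.18/(0.0352×0.79×17.4) = 0.372 K/W
1/R_core = 1/R_stud + 1/R_cav → R_core = 0.1921 K/W
R_outer = 0.024/(0.141×17.4) = 0.009782 K/W
R_total = 0.2104 K/W
Q = ΔT/R_total = 29/0.2104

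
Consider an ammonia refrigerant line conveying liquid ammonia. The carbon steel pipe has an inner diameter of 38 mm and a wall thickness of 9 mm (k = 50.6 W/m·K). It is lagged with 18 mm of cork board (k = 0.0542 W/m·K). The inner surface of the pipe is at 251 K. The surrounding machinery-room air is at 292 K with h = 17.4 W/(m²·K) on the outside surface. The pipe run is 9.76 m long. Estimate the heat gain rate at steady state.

Q ≈ 241 W

Radial resistances (cylindrical: R_cond = ln(r_o/r_i)/(2πkL), R_conv = 1/(h·2πrL)):
R_carbon steel pipe wall = ln(28/19)/(2π×50.6×9.76) = 1.25×10^-4 K/W
R_cork board = ln(46/28)/(2π×0.0542×9.76) = 0.1494 K/W
R_outer film = 1/(h_o·2πr_oL) = 1/(17.4×2π×0.046×9.76) = 0.02037 K/W
R_total = 0.1699 K/W
Q = ΔT/R_total = 41/0.1699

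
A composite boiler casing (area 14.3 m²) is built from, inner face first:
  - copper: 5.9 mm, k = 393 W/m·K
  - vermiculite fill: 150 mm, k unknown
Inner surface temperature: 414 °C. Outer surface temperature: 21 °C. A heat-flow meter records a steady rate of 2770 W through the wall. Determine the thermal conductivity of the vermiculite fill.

Series thermal resistances:
R_copper = L/(kA) = 0.0059/(393×14.3) = 1.05×10^-6 K/W
Sum of known resistances R_other = 1.05×10^-6 K/W
Total R = ΔT/Q = 393/2770 = 0.1419 K/W
R_vermiculite fill = R_total − R_other = 0.1419 K/W
k = L/(R·A) = 0.15/(0.1419×14.3)

k ≈ 0.0739 W/(m·K)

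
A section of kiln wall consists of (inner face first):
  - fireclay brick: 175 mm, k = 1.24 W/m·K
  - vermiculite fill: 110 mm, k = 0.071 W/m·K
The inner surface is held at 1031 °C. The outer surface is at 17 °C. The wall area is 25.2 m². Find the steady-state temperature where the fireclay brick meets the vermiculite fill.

T ≈ 946 °C

Using the resistance-network approach (series):
R_fireclay brick = L/(kA) = 0.175/(1.24×25.2) = 0.0056 K/W
R_vermiculite fill = L/(kA) = 0.11/(0.071×25.2) = 0.06148 K/W
R_total = 0.06708 K/W;  Q = ΔT/R_total = 1014/0.06708 = 15120 W
T_interface = T_inner − Q·ΣR(inner→interface) = 1031 − 15100×0.0056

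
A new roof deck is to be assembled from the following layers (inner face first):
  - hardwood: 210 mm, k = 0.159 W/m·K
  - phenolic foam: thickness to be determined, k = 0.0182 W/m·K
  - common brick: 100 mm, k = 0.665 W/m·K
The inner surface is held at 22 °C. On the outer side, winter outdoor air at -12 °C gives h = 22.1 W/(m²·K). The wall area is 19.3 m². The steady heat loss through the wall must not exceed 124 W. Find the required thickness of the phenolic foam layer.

L ≈ 68.7 mm

Series thermal resistances:
R_hardwood = L/(kA) = 0.21/(0.159×19.3) = 0.06843 K/W
R_common brick = L/(kA) = 0.1/(0.665×19.3) = 0.007791 K/W
R_outer film = 1/(h_o·A) = 1/(22.1×19.3) = 0.002345 K/W
Sum of the known resistances R_other = 0.07857 K/W
Required total resistance R_tot = ΔT/Q_allow = 34/124 = 0.2742 K/W
R_phenolic foam = R_tot − R_other = 0.1956 K/W
L = R·k·A = 0.1956×0.0182×19.3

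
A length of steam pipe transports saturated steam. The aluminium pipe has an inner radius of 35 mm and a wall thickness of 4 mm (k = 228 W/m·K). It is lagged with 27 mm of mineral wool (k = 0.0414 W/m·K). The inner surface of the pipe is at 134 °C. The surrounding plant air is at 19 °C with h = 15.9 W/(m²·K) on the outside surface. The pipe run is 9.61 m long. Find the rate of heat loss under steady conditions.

Q ≈ 508 W

Treating each annulus and film as a series resistance:
R_aluminium pipe wall = ln(39/35)/(2π×228×9.61) = 7.86×10^-6 K/W
R_mineral wool = ln(66/39)/(2π×0.0414×9.61) = 0.2105 K/W
R_outer film = 1/(h_o·2πr_oL) = 1/(15.9×2π×0.066×9.61) = 0.01578 K/W
R_total = 0.2262 K/W
Q = ΔT/R_total = 115/0.2262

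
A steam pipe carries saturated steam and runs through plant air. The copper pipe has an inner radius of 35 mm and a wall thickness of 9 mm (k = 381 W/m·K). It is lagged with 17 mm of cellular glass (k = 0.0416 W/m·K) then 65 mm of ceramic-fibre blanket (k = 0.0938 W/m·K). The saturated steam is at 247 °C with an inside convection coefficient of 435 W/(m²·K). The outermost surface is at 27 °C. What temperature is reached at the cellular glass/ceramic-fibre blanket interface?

T ≈ 136 °C

Radial resistances (cylindrical: R_cond = ln(r_o/r_i)/(2πkL), R_conv = 1/(h·2πrL)):
R_inner film = 1/(h_i·2πr₁L) = 1/(435×2π×0.035×1) = 0.01045 K/W
R_copper pipe wall = ln(44/35)/(2π×381×1) = 9.559×10^-5 K/W
R_cellular glass = ln(61/44)/(2π×0.0416×1) = 1.25 K/W
R_ceramic-fibre blanket = ln(126/61)/(2π×0.0938×1) = 1.231 K/W
R_total = 2.491 K/W
Q = ΔT/R_total = 220/2.491
Q = 88.3 W/m
T_interface = T_inner − Q·ΣR(inner→interface) = 247 − 88.3×1.26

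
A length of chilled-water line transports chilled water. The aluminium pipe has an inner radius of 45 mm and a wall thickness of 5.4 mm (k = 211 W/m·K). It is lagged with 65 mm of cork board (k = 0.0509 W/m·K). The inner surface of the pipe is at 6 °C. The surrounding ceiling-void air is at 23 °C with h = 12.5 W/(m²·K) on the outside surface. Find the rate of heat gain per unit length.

q′ ≈ 6.29 W/m

Cylindrical conduction, so R = ln(r₂/r₁)/(2πkL) per layer, in series:
R_aluminium pipe wall = ln(50.4/45)/(2π×211×1) = 8.548×10^-5 K/W
R_cork board = ln(115.4/50.4)/(2π×0.0509×1) = 2.59 K/W
R_outer film = 1/(h_o·2πr_oL) = 1/(12.5×2π×0.1154×1) = 0.1103 K/W
R_total = 2.701 K/W
Q = ΔT/R_total = 17/2.701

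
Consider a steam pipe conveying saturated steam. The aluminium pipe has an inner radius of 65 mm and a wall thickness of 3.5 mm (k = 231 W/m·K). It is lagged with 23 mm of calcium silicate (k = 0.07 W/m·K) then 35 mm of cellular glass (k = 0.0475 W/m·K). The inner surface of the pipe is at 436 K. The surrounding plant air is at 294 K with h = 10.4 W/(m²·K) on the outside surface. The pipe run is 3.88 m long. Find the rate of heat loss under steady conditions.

Treating each annulus and film as a series resistance:
R_aluminium pipe wall = ln(68.5/65)/(2π×231×3.88) = 9.313×10^-6 K/W
R_calcium silicate = ln(91.5/68.5)/(2π×0.07×3.88) = 0.1696 K/W
R_cellular glass = ln(126.5/91.5)/(2π×0.0475×3.88) = 0.2797 K/W
R_outer film = 1/(h_o·2πr_oL) = 1/(10.4×2π×0.1265×3.88) = 0.03118 K/W
R_total = 0.4805 K/W
Q = ΔT/R_total = 142/0.4805

Q ≈ 295 W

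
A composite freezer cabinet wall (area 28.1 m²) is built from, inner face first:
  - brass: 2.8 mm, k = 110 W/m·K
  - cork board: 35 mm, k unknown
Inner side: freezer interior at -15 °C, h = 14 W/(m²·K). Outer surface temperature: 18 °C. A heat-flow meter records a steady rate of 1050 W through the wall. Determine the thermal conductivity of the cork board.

k ≈ 0.0431 W/(m·K)

Thermal resistances in series:
R_inner film = 1/(h_i·A) = 1/(14×28.1) = 0.002542 K/W
R_brass = L/(kA) = 0.0028/(110×28.1) = 9.059×10^-7 K/W
Sum of known resistances R_other = 0.002543 K/W
Total R = ΔT/Q = 33/1050 = 0.03143 K/W
R_cork board = R_total − R_other = 0.02889 K/W
k = L/(R·A) = 0.035/(0.02889×28.1)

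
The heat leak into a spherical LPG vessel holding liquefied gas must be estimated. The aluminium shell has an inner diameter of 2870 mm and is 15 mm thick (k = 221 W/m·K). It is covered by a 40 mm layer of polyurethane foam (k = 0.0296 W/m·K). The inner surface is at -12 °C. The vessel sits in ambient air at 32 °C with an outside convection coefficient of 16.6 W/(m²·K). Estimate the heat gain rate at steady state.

For a spherical shell R = (1/r₁ − 1/r₂)/(4πk); film R = 1/(h·4πr²). In series:
R_aluminium shell = (1/1.435 − 1/1.45)/(4π×221) = 2.596×10^-6 K/W
R_polyurethane foam = (1/1.45 − 1/1.49)/(4π×0.0296) = 0.04977 K/W
R_outer film = 1/(h·4πr_o²) = 1/(16.6×4π×1.49²) = 0.002159 K/W
R_total = 0.05194 K/W
Q = ΔT/R_total = 44/0.05194

Q ≈ 847 W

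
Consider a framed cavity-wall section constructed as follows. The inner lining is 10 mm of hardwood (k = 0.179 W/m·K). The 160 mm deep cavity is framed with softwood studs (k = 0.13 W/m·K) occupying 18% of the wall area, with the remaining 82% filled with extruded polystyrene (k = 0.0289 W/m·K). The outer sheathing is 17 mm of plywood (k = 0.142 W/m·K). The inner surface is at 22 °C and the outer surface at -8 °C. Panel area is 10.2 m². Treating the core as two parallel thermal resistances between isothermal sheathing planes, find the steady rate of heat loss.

Sheathing layers in series; stud and cavity paths in parallel between them.
R_inner = 0.01/(0.179×10.2) = 0.005477 K/W
R_stud  = 0.16/(0.13×0.18×10.2) = 0.6704 K/W
R_cav   = 0.16/(0.0289×0.82×10.2) = 0.6619 K/W
1/R_core = 1/R_stud + 1/R_cav → R_core = 0.3331 K/W
R_outer = 0.017/(0.142×10.2) = 0.01174 K/W
R_total = 0.3503 K/W
Q = ΔT/R_total = 30/0.3503

Q ≈ 85.6 W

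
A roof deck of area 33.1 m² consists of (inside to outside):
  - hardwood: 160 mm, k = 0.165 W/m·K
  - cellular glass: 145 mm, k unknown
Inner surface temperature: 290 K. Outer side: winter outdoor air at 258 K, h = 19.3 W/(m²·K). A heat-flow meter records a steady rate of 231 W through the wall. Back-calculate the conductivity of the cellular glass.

k ≈ 0.0407 W/(m·K)

Model the wall as resistances in series:
R_hardwood = L/(kA) = 0.16/(0.165×33.1) = 0.0293 K/W
R_outer film = 1/(h_o·A) = 1/(19.3×33.1) = 0.001565 K/W
Sum of known resistances R_other = 0.03086 K/W
Total R = ΔT/Q = 32/231 = 0.1385 K/W
R_cellular glass = R_total − R_other = 0.1077 K/W
k = L/(R·A) = 0.145/(0.1077×33.1)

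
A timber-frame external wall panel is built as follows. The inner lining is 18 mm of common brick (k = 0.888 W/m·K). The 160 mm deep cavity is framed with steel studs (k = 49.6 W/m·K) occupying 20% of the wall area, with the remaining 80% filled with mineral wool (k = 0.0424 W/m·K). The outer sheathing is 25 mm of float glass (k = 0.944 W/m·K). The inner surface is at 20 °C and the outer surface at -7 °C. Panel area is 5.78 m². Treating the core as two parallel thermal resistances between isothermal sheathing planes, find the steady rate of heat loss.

Sheathing layers in series; stud and cavity paths in parallel between them.
R_inner = 0.018/(0.888×5.78) = 0.003507 K/W
R_stud  = 0.16/(49.6×0.2×5.78) = 0.00279 K/W
R_cav   = 0.16/(0.0424×0.8×5.78) = 0.8161 K/W
1/R_core = 1/R_stud + 1/R_cav → R_core = 0.002781 K/W
R_outer = 0.025/(0.944×5.78) = 0.004582 K/W
R_total = 0.01087 K/W
Q = ΔT/R_total = 27/0.01087

Q ≈ 2480 W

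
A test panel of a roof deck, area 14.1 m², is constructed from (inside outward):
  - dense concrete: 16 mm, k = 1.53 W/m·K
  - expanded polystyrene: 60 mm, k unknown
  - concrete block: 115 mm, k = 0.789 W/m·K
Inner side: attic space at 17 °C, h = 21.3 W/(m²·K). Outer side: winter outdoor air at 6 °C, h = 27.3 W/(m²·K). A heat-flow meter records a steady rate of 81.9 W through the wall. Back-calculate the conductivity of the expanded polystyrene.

Series thermal resistances:
R_inner film = 1/(h_i·A) = 1/(21.3×14.1) = 0.00333 K/W
R_dense concrete = L/(kA) = 0.016/(1.53×14.1) = 7.417×10^-4 K/W
R_concrete block = L/(kA) = 0.115/(0.789×14.1) = 0.01034 K/W
R_outer film = 1/(h_o·A) = 1/(27.3×14.1) = 0.002598 K/W
Sum of known resistances R_other = 0.01701 K/W
Total R = ΔT/Q = 11/81.9 = 0.1343 K/W
R_expanded polystyrene = R_total − R_other = 0.1173 K/W
k = L/(R·A) = 0.06/(0.1173×14.1)

k ≈ 0.0363 W/(m·K)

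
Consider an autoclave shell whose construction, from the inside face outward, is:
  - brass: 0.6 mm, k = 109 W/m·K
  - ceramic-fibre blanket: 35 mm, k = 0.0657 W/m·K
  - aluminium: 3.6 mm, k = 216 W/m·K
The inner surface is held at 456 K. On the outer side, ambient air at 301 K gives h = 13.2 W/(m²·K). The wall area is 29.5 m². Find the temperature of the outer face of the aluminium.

T ≈ 320 K

Thermal resistances in series:
R_brass = L/(kA) = 0.0006/(109×29.5) = 1.866×10^-7 K/W
R_ceramic-fibre blanket = L/(kA) = 0.035/(0.0657×29.5) = 0.01806 K/W
R_aluminium = L/(kA) = 0.0036/(216×29.5) = 5.65×10^-7 K/W
R_outer film = 1/(h_o·A) = 1/(13.2×29.5) = 0.002568 K/W
R_total = 0.02063 K/W;  Q = ΔT/R_total = 155/0.02063 = 7514 W
T_interface = T_inner − Q·ΣR(inner→interface) = 456 − 7510×0.01806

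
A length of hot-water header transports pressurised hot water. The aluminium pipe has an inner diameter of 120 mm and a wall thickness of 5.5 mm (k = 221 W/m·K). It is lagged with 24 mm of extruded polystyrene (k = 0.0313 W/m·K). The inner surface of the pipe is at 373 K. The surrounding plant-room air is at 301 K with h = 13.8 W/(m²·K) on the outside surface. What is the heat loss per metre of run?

q′ ≈ 41.9 W/m

Per-layer cylindrical resistances, series-summed:
R_aluminium pipe wall = ln(65.5/60)/(2π×221×1) = 6.316×10^-5 K/W
R_extruded polystyrene = ln(89.5/65.5)/(2π×0.0313×1) = 1.587 K/W
R_outer film = 1/(h_o·2πr_oL) = 1/(13.8×2π×0.0895×1) = 0.1289 K/W
R_total = 1.716 K/W
Q = ΔT/R_total = 72/1.716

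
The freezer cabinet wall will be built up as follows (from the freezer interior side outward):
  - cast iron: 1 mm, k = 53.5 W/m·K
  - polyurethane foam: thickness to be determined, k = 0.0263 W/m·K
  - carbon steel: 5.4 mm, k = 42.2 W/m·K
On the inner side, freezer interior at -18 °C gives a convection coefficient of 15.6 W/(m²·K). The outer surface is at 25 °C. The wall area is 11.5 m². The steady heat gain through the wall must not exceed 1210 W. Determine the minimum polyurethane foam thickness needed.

Treating each layer as a thermal resistance in series:
R_inner film = 1/(h_i·A) = 1/(15.6×11.5) = 0.005574 K/W
R_cast iron = L/(kA) = 0.001/(53.5×11.5) = 1.625×10^-6 K/W
R_carbon steel = L/(kA) = 0.0054/(42.2×11.5) = 1.113×10^-5 K/W
Sum of the known resistances R_other = 0.005587 K/W
Required total resistance R_tot = ΔT/Q_allow = 43/1210 = 0.03554 K/W
R_polyurethane foam = R_tot − R_other = 0.02995 K/W
L = R·k·A = 0.02995×0.0263×11.5

L ≈ 9.06 mm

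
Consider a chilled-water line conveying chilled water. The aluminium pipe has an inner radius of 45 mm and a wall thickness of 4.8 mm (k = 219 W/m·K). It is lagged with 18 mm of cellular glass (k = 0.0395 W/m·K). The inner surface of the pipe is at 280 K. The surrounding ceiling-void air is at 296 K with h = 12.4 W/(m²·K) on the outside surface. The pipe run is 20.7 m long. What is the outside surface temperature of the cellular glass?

T ≈ 294 K

Cylindrical conduction, so R = ln(r₂/r₁)/(2πkL) per layer, in series:
R_aluminium pipe wall = ln(49.8/45)/(2π×219×20.7) = 3.558×10^-6 K/W
R_cellular glass = ln(67.8/49.8)/(2π×0.0395×20.7) = 0.06006 K/W
R_outer film = 1/(h_o·2πr_oL) = 1/(12.4×2π×0.0678×20.7) = 0.009145 K/W
R_total = 0.06921 K/W
Q = ΔT/R_total = 16/0.06921
Q = 231 W
T_interface = T_inner + Q·ΣR(inner→interface) = 280 + 231×0.06006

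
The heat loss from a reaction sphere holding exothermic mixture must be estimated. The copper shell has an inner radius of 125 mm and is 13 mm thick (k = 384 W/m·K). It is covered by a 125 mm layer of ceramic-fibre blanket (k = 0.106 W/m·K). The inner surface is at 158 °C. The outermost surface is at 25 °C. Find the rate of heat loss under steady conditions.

Q ≈ 51.4 W

For a spherical shell R = (1/r₁ − 1/r₂)/(4πk); film R = 1/(h·4πr²). In series:
R_copper shell = (1/0.125 − 1/0.138)/(4π×384) = 1.562×10^-4 K/W
R_ceramic-fibre blanket = (1/0.138 − 1/0.263)/(4π×0.106) = 2.586 K/W
R_total = 2.586 K/W
Q = ΔT/R_total = 133/2.586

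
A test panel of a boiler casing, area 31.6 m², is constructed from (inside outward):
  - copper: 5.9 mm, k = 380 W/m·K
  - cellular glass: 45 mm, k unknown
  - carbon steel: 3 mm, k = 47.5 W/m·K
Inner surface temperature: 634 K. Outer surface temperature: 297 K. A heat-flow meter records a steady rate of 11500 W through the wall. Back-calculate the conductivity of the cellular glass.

k ≈ 0.0486 W/(m·K)

Model the wall as resistances in series:
R_copper = L/(kA) = 0.0059/(380×31.6) = 4.913×10^-7 K/W
R_carbon steel = L/(kA) = 0.003/(47.5×31.6) = 1.999×10^-6 K/W
Sum of known resistances R_other = 2.49×10^-6 K/W
Total R = ΔT/Q = 337/11500 = 0.0293 K/W
R_cellular glass = R_total − R_other = 0.0293 K/W
k = L/(R·A) = 0.045/(0.0293×31.6)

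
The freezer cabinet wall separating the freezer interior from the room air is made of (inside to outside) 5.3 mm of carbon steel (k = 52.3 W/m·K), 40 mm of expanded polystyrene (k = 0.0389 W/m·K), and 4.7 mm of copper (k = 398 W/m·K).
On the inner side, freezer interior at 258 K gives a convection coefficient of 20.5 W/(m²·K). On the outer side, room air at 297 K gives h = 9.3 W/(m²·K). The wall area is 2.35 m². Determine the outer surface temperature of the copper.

T ≈ 293 K

Model the wall as resistances in series:
R_inner film = 1/(h_i·A) = 1/(20.5×2.35) = 0.02076 K/W
R_carbon steel = L/(kA) = 0.0053/(52.3×2.35) = 4.312×10^-5 K/W
R_expanded polystyrene = L/(kA) = 0.04/(0.0389×2.35) = 0.4376 K/W
R_copper = L/(kA) = 0.0047/(398×2.35) = 5.025×10^-6 K/W
R_outer film = 1/(h_o·A) = 1/(9.3×2.35) = 0.04576 K/W
R_total = 0.5041 K/W;  Q = ΔT/R_total = 39/0.5041 = 77.36 W
T_interface = T_inner + Q·ΣR(inner→interface) = 258 + 77.4×0.4584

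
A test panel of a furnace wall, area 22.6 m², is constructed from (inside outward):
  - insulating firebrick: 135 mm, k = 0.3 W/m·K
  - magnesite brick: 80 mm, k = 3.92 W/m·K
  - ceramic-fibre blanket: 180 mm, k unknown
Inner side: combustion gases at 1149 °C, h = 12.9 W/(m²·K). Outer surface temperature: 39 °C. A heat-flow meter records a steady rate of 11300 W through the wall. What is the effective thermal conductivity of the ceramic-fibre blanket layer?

Model the wall as resistances in series:
R_inner film = 1/(h_i·A) = 1/(12.9×22.6) = 0.00343 K/W
R_insulating firebrick = L/(kA) = 0.135/(0.3×22.6) = 0.01991 K/W
R_magnesite brick = L/(kA) = 0.08/(3.92×22.6) = 9.03×10^-4 K/W
Sum of known resistances R_other = 0.02424 K/W
Total R = ΔT/Q = 1110/11300 = 0.09823 K/W
R_ceramic-fibre blanket = R_total − R_other = 0.07399 K/W
k = L/(R·A) = 0.18/(0.07399×22.6)

k ≈ 0.108 W/(m·K)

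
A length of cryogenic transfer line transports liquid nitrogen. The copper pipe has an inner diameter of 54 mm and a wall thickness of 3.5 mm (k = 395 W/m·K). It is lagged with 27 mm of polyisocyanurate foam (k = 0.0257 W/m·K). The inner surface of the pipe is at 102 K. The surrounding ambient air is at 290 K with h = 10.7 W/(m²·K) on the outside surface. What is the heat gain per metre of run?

Treating each annulus and film as a series resistance:
R_copper pipe wall = ln(30.5/27)/(2π×395×1) = 4.911×10^-5 K/W
R_polyisocyanurate foam = ln(57.5/30.5)/(2π×0.0257×1) = 3.927 K/W
R_outer film = 1/(h_o·2πr_oL) = 1/(10.7×2π×0.0575×1) = 0.2587 K/W
R_total = 4.185 K/W
Q = ΔT/R_total = 188/4.185

q′ ≈ 44.9 W/m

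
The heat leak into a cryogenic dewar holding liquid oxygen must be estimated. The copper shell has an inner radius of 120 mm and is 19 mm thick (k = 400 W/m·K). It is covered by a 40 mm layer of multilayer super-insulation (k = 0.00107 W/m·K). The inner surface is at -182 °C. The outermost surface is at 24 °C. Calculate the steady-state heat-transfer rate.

Q ≈ 1.72 W

Radial (spherical) resistances in series:
R_copper shell = (1/0.12 − 1/0.139)/(4π×400) = 2.266×10^-4 K/W
R_multilayer super-insulation = (1/0.139 − 1/0.179)/(4π×0.00107) = 119.6 K/W
R_total = 119.6 K/W
Q = ΔT/R_total = 206/119.6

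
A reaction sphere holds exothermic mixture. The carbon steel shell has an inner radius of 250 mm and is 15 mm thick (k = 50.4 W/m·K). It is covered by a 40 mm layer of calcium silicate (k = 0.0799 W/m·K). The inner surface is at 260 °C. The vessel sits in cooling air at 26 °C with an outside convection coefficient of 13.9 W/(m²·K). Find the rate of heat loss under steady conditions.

Radial (spherical) resistances in series:
R_carbon steel shell = (1/0.25 − 1/0.265)/(4π×50.4) = 3.575×10^-4 K/W
R_calcium silicate = (1/0.265 − 1/0.305)/(4π×0.0799) = 0.4929 K/W
R_outer film = 1/(h·4πr_o²) = 1/(13.9×4π×0.305²) = 0.06154 K/W
R_total = 0.5548 K/W
Q = ΔT/R_total = 234/0.5548

Q ≈ 422 W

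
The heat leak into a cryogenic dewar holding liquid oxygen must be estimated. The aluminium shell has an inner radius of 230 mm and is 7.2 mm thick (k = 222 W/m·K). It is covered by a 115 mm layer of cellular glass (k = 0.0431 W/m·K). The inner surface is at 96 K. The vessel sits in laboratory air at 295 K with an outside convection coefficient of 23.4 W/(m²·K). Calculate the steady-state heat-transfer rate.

Spherical conduction: R = (1/r_in − 1/r_out)/(4πk) per layer; series-sum.
R_aluminium shell = (1/0.23 − 1/0.2372)/(4π×222) = 4.731×10^-5 K/W
R_cellular glass = (1/0.2372 − 1/0.3522)/(4π×0.0431) = 2.542 K/W
R_outer film = 1/(h·4πr_o²) = 1/(23.4×4π×0.3522²) = 0.02742 K/W
R_total = 2.569 K/W
Q = ΔT/R_total = 199/2.569

Q ≈ 77.5 W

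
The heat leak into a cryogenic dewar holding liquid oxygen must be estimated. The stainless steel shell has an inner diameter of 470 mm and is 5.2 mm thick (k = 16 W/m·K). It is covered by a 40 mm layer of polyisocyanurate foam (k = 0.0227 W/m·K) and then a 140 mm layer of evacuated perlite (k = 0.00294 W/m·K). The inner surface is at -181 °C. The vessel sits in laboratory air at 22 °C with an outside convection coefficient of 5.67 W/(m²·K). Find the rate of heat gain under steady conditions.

Q ≈ 5.91 W

Spherical conduction: R = (1/r_in − 1/r_out)/(4πk) per layer; series-sum.
R_stainless steel shell = (1/0.235 − 1/0.2402)/(4π×16) = 4.582×10^-4 K/W
R_polyisocyanurate foam = (1/0.2402 − 1/0.2802)/(4π×0.0227) = 2.083 K/W
R_evacuated perlite = (1/0.2802 − 1/0.4202)/(4π×0.00294) = 32.18 K/W
R_outer film = 1/(h·4πr_o²) = 1/(5.67×4π×0.4202²) = 0.07949 K/W
R_total = 34.35 K/W
Q = ΔT/R_total = 203/34.35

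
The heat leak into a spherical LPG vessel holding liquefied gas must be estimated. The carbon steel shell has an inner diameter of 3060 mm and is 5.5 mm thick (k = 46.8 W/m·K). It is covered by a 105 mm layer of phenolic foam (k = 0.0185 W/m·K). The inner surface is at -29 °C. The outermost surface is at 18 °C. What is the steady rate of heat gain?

For a spherical shell R = (1/r₁ − 1/r₂)/(4πk); film R = 1/(h·4πr²). In series:
R_carbon steel shell = (1/1.53 − 1/1.5355)/(4π×46.8) = 3.981×10^-6 K/W
R_phenolic foam = (1/1.5355 − 1/1.6405)/(4π×0.0185) = 0.1793 K/W
R_total = 0.1793 K/W
Q = ΔT/R_total = 47/0.1793

Q ≈ 262 W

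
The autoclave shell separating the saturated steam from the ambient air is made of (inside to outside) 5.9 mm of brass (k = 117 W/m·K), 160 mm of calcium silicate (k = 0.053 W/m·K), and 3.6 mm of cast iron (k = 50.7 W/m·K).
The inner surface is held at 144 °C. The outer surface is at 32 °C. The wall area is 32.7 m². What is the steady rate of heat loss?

Series thermal resistances:
R_brass = L/(kA) = 0.0059/(117×32.7) = 1.542×10^-6 K/W
R_calcium silicate = L/(kA) = 0.16/(0.053×32.7) = 0.09232 K/W
R_cast iron = L/(kA) = 0.0036/(50.7×32.7) = 2.171×10^-6 K/W
R_total = 0.09232 K/W
Q = ΔT / R_total = 112 / 0.09232

Q ≈ 1210 W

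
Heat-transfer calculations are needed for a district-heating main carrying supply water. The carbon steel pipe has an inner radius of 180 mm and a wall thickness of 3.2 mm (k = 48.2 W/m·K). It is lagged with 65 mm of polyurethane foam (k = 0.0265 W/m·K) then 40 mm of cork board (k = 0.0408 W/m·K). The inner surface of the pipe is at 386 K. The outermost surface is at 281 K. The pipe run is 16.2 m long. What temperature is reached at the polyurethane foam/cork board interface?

Cylindrical conduction, so R = ln(r₂/r₁)/(2πkL) per layer, in series:
R_carbon steel pipe wall = ln(183.2/180)/(2π×48.2×16.2) = 3.592×10^-6 K/W
R_polyurethane foam = ln(248.2/183.2)/(2π×0.0265×16.2) = 0.1126 K/W
R_cork board = ln(288.2/248.2)/(2π×0.0408×16.2) = 0.03598 K/W
R_total = 0.1486 K/W
Q = ΔT/R_total = 105/0.1486
Q = 707 W
T_interface = T_inner − Q·ΣR(inner→interface) = 386 − 707×0.1126

T ≈ 306 K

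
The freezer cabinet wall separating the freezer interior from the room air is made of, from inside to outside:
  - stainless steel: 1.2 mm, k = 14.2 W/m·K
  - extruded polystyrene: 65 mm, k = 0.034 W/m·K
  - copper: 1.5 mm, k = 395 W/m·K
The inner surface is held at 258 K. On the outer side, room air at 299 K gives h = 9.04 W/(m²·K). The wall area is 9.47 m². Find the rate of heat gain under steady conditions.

Using the resistance-network approach (series):
R_stainless steel = L/(kA) = 0.0012/(14.2×9.47) = 8.924×10^-6 K/W
R_extruded polystyrene = L/(kA) = 0.065/(0.034×9.47) = 0.2019 K/W
R_copper = L/(kA) = 0.0015/(395×9.47) = 4.01×10^-7 K/W
R_outer film = 1/(h_o·A) = 1/(9.04×9.47) = 0.01168 K/W
R_total = 0.2136 K/W
Q = ΔT / R_total = 41 / 0.2136

Q ≈ 192 W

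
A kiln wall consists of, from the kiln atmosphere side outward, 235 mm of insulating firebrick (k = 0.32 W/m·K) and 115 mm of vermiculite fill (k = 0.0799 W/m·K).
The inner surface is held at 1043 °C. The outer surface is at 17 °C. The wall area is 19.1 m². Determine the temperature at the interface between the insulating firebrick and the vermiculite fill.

T ≈ 696 °C

Model the wall as resistances in series:
R_insulating firebrick = L/(kA) = 0.235/(0.32×19.1) = 0.03845 K/W
R_vermiculite fill = L/(kA) = 0.115/(0.0799×19.1) = 0.07536 K/W
R_total = 0.1138 K/W;  Q = ΔT/R_total = 1026/0.1138 = 9015 W
T_interface = T_inner − Q·ΣR(inner→interface) = 1043 − 9020×0.03845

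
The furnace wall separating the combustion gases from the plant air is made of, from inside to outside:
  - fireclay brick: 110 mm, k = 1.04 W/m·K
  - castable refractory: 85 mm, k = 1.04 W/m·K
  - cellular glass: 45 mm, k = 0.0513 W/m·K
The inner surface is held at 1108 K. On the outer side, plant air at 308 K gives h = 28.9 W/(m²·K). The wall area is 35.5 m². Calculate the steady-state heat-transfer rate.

Series thermal resistances:
R_fireclay brick = L/(kA) = 0.11/(1.04×35.5) = 0.002979 K/W
R_castable refractory = L/(kA) = 0.085/(1.04×35.5) = 0.002302 K/W
R_cellular glass = L/(kA) = 0.045/(0.0513×35.5) = 0.02471 K/W
R_outer film = 1/(h_o·A) = 1/(28.9×35.5) = 9.747×10^-4 K/W
R_total = 0.03097 K/W
Q = ΔT / R_total = 800 / 0.03097

Q ≈ 25800 W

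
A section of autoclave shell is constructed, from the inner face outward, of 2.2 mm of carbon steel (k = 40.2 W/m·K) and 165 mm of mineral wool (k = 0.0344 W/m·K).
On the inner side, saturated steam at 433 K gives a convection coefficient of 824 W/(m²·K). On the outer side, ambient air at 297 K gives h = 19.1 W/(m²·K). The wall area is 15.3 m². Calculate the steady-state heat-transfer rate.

Using the resistance-network approach (series):
R_inner film = 1/(h_i·A) = 1/(824×15.3) = 7.932×10^-5 K/W
R_carbon steel = L/(kA) = 0.0022/(40.2×15.3) = 3.577×10^-6 K/W
R_mineral wool = L/(kA) = 0.165/(0.0344×15.3) = 0.3135 K/W
R_outer film = 1/(h_o·A) = 1/(19.1×15.3) = 0.003422 K/W
R_total = 0.317 K/W
Q = ΔT / R_total = 136 / 0.317

Q ≈ 429 W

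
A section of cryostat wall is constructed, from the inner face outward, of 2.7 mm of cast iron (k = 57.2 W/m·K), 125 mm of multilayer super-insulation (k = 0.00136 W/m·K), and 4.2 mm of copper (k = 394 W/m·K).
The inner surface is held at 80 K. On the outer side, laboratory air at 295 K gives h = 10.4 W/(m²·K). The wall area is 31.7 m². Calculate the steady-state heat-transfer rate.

Q ≈ 74.1 W

Series thermal resistances:
R_cast iron = L/(kA) = 0.0027/(57.2×31.7) = 1.489×10^-6 K/W
R_multilayer super-insulation = L/(kA) = 0.125/(0.00136×31.7) = 2.899 K/W
R_copper = L/(kA) = 0.0042/(394×31.7) = 3.363×10^-7 K/W
R_outer film = 1/(h_o·A) = 1/(10.4×31.7) = 0.003033 K/W
R_total = 2.902 K/W
Q = ΔT / R_total = 215 / 2.902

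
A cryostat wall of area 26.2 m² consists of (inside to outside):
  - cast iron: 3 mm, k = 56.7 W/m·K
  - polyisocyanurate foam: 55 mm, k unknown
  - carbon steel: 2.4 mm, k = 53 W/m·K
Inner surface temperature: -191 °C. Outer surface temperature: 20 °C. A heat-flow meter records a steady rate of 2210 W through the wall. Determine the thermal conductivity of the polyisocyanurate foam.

k ≈ 0.022 W/(m·K)

Thermal resistances in series:
R_cast iron = L/(kA) = 0.003/(56.7×26.2) = 2.019×10^-6 K/W
R_carbon steel = L/(kA) = 0.0024/(53×26.2) = 1.728×10^-6 K/W
Sum of known resistances R_other = 3.748×10^-6 K/W
Total R = ΔT/Q = 211/2210 = 0.09548 K/W
R_polyisocyanurate foam = R_total − R_other = 0.09547 K/W
k = L/(R·A) = 0.055/(0.09547×26.2)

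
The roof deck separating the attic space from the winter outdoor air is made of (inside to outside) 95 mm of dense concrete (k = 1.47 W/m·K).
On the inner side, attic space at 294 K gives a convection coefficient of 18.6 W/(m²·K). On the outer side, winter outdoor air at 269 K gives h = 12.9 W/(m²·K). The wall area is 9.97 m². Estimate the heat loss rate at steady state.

Q ≈ 1270 W

Model the wall as resistances in series:
R_inner film = 1/(h_i·A) = 1/(18.6×9.97) = 0.005393 K/W
R_dense concrete = L/(kA) = 0.095/(1.47×9.97) = 0.006482 K/W
R_outer film = 1/(h_o·A) = 1/(12.9×9.97) = 0.007775 K/W
R_total = 0.01965 K/W
Q = ΔT / R_total = 25 / 0.01965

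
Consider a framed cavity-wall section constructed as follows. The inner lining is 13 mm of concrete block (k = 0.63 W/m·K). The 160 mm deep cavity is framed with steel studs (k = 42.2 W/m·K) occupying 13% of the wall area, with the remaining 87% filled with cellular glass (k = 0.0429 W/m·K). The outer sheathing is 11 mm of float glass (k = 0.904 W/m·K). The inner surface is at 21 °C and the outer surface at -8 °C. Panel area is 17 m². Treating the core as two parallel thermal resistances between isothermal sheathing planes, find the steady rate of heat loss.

Sheathing layers in series; stud and cavity paths in parallel between them.
R_inner = 0.013/(0.63×17) = 0.001214 K/W
R_stud  = 0.16/(42.2×0.13×17) = 0.001716 K/W
R_cav   = 0.16/(0.0429×0.87×17) = 0.2522 K/W
1/R_core = 1/R_stud + 1/R_cav → R_core = 0.001704 K/W
R_outer = 0.011/(0.904×17) = 7.158×10^-4 K/W
R_total = 0.003634 K/W
Q = ΔT/R_total = 29/0.003634

Q ≈ 7980 W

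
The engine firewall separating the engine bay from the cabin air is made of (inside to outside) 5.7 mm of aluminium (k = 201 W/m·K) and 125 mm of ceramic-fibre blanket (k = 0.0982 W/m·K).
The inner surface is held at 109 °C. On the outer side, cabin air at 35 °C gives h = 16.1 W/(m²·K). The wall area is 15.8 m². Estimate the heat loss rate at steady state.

Treating each layer as a thermal resistance in series:
R_aluminium = L/(kA) = 0.0057/(201×15.8) = 1.795×10^-6 K/W
R_ceramic-fibre blanket = L/(kA) = 0.125/(0.0982×15.8) = 0.08056 K/W
R_outer film = 1/(h_o·A) = 1/(16.1×15.8) = 0.003931 K/W
R_total = 0.0845 K/W
Q = ΔT / R_total = 74 / 0.0845

Q ≈ 876 W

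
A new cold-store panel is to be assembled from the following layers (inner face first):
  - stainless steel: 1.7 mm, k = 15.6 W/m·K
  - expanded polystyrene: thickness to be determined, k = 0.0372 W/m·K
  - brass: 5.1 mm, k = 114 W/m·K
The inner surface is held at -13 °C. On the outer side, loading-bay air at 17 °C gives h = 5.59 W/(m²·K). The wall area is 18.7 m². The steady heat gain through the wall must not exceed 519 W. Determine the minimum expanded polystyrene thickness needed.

L ≈ 33.5 mm

Series thermal resistances:
R_stainless steel = L/(kA) = 0.0017/(15.6×18.7) = 5.828×10^-6 K/W
R_brass = L/(kA) = 0.0051/(114×18.7) = 2.392×10^-6 K/W
R_outer film = 1/(h_o·A) = 1/(5.59×18.7) = 0.009566 K/W
Sum of the known resistances R_other = 0.009575 K/W
Required total resistance R_tot = ΔT/Q_allow = 30/519 = 0.0578 K/W
R_expanded polystyrene = R_tot − R_other = 0.04823 K/W
L = R·k·A = 0.04823×0.0372×18.7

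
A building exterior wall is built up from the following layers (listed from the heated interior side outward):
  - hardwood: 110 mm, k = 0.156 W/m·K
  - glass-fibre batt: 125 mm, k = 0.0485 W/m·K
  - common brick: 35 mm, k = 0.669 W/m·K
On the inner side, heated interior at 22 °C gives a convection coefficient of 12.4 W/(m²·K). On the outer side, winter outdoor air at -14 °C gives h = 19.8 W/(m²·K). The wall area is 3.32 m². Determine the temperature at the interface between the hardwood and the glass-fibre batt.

T ≈ 13.8 °C

Using the resistance-network approach (series):
R_inner film = 1/(h_i·A) = 1/(12.4×3.32) = 0.02429 K/W
R_hardwood = L/(kA) = 0.11/(0.156×3.32) = 0.2124 K/W
R_glass-fibre batt = L/(kA) = 0.125/(0.0485×3.32) = 0.7763 K/W
R_common brick = L/(kA) = 0.035/(0.669×3.32) = 0.01576 K/W
R_outer film = 1/(h_o·A) = 1/(19.8×3.32) = 0.01521 K/W
R_total = 1.044 K/W;  Q = ΔT/R_total = 36/1.044 = 34.48 W
T_interface = T_inner − Q·ΣR(inner→interface) = 22 − 34.5×0.2367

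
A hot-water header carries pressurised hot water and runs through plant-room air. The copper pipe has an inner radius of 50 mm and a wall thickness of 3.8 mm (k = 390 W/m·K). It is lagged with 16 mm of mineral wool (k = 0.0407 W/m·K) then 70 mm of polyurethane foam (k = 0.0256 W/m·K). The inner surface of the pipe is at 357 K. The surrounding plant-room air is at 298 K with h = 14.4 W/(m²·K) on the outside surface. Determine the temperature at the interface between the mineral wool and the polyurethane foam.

T ≈ 346 K

Per-layer cylindrical resistances, series-summed:
R_copper pipe wall = ln(53.8/50)/(2π×390×1) = 2.989×10^-5 K/W
R_mineral wool = ln(69.8/53.8)/(2π×0.0407×1) = 1.018 K/W
R_polyurethane foam = ln(139.8/69.8)/(2π×0.0256×1) = 4.318 K/W
R_outer film = 1/(h_o·2πr_oL) = 1/(14.4×2π×0.1398×1) = 0.07906 K/W
R_total = 5.415 K/W
Q = ΔT/R_total = 59/5.415
Q = 10.9 W/m
T_interface = T_inner − Q·ΣR(inner→interface) = 357 − 10.9×1.018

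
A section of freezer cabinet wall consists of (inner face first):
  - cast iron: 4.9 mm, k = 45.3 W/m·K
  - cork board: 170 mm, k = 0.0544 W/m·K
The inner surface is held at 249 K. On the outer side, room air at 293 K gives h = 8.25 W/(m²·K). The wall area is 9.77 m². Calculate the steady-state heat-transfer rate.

Q ≈ 132 W

Model the wall as resistances in series:
R_cast iron = L/(kA) = 0.0049/(45.3×9.77) = 1.107×10^-5 K/W
R_cork board = L/(kA) = 0.17/(0.0544×9.77) = 0.3199 K/W
R_outer film = 1/(h_o·A) = 1/(8.25×9.77) = 0.01241 K/W
R_total = 0.3323 K/W
Q = ΔT / R_total = 44 / 0.3323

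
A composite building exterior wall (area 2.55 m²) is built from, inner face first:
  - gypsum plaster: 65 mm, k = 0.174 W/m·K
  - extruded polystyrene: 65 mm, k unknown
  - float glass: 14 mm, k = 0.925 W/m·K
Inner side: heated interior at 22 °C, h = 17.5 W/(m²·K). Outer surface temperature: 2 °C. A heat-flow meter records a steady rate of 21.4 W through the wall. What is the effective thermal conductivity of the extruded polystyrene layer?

Using the resistance-network approach (series):
R_inner film = 1/(h_i·A) = 1/(17.5×2.55) = 0.02241 K/W
R_gypsum plaster = L/(kA) = 0.065/(0.174×2.55) = 0.1465 K/W
R_float glass = L/(kA) = 0.014/(0.925×2.55) = 0.005935 K/W
Sum of known resistances R_other = 0.1748 K/W
Total R = ΔT/Q = 20/21.4 = 0.9346 K/W
R_extruded polystyrene = R_total − R_other = 0.7597 K/W
k = L/(R·A) = 0.065/(0.7597×2.55)

k ≈ 0.0336 W/(m·K)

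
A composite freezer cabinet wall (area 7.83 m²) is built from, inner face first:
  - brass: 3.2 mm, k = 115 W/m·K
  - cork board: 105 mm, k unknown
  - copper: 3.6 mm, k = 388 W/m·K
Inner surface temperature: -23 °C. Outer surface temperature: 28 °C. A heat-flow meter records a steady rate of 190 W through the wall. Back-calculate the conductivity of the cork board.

Using the resistance-network approach (series):
R_brass = L/(kA) = 0.0032/(115×7.83) = 3.554×10^-6 K/W
R_copper = L/(kA) = 0.0036/(388×7.83) = 1.185×10^-6 K/W
Sum of known resistances R_other = 4.739×10^-6 K/W
Total R = ΔT/Q = 51/190 = 0.2684 K/W
R_cork board = R_total − R_other = 0.2684 K/W
k = L/(R·A) = 0.105/(0.2684×7.83)

k ≈ 0.05 W/(m·K)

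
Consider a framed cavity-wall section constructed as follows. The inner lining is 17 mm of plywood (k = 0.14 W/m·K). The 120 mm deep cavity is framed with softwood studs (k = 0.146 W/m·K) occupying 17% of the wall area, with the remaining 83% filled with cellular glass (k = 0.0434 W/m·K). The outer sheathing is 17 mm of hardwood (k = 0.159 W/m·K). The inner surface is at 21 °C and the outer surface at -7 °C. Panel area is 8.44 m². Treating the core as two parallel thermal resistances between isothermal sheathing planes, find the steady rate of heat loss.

Q ≈ 107 W

Sheathing layers in series; stud and cavity paths in parallel between them.
R_inner = 0.017/(0.14×8.44) = 0.01439 K/W
R_stud  = 0.12/(0.146×0.17×8.44) = 0.5728 K/W
R_cav   = 0.12/(0.0434×0.83×8.44) = 0.3947 K/W
1/R_core = 1/R_stud + 1/R_cav → R_core = 0.2337 K/W
R_outer = 0.017/(0.159×8.44) = 0.01267 K/W
R_total = 0.2607 K/W
Q = ΔT/R_total = 28/0.2607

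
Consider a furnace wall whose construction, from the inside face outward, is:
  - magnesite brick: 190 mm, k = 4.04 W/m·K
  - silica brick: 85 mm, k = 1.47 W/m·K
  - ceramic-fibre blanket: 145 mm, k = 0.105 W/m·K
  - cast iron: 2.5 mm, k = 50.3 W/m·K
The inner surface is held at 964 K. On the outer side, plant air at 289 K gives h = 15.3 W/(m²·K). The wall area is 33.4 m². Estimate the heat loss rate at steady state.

Treating each layer as a thermal resistance in series:
R_magnesite brick = L/(kA) = 0.19/(4.04×33.4) = 0.001408 K/W
R_silica brick = L/(kA) = 0.085/(1.47×33.4) = 0.001731 K/W
R_ceramic-fibre blanket = L/(kA) = 0.145/(0.105×33.4) = 0.04135 K/W
R_cast iron = L/(kA) = 0.0025/(50.3×33.4) = 1.488×10^-6 K/W
R_outer film = 1/(h_o·A) = 1/(15.3×33.4) = 0.001957 K/W
R_total = 0.04644 K/W
Q = ΔT / R_total = 675 / 0.04644

Q ≈ 14500 W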